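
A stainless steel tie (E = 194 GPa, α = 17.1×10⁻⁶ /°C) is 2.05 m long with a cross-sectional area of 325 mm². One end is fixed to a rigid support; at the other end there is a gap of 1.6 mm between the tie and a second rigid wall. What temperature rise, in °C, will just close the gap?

Contact occurs when the free expansion equals the gap: αΔT L = 1.6 mm.
So ΔT = g/(αL) = 1.6/(17.1×10⁻⁶ × 2050) = 45.64 °C.

ΔT ≈ 45.6 °C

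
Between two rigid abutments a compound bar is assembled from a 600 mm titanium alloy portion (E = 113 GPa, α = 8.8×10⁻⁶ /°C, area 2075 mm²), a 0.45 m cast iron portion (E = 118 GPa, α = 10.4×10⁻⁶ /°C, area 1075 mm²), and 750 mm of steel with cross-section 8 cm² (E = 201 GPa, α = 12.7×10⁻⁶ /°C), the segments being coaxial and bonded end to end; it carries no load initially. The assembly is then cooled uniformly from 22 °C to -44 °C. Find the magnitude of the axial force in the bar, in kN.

If the supports were absent, the total length change would be Σ αᵢΔT Lᵢ = 8.8×10⁻⁶×66×600 + 10.4×10⁻⁶×66×450 + 12.7×10⁻⁶×66×750 = 1.286 mm.
Since the ends are fixed, an axial force P builds up, equal in every segment, with P · Σ Lᵢ/(AᵢEᵢ) = δ_free.
The series flexibility is Σ Lᵢ/(AᵢEᵢ) = 600/(2075×113×10³) + 450/(1075×118×10³) + 750/(800×201×10³) = 1.077×10⁻⁵ mm/N.
Hence P = δ_free / Σ(L/AE) = 1.286/1.077×10⁻⁵ = 119.4 kN (tensile).

P ≈ 119 kN (tensile)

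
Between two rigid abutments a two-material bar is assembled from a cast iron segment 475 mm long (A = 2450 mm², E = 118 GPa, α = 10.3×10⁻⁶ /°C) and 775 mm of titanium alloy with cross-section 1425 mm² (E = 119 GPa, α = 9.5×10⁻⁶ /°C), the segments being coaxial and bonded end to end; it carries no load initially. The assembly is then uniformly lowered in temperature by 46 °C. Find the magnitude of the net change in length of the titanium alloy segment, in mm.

If the supports were absent, the total length change would be Σ αᵢΔT Lᵢ = 10.3×10⁻⁶×46×475 + 9.5×10⁻⁶×46×775 = 0.5637 mm.
The rigid supports impose zero overall length change; the single axial force P common to all segments must satisfy P Σ Lᵢ/(AᵢEᵢ) = δ_free.
Σ Lᵢ/(AᵢEᵢ) = 475/(2450×118×10³) + 775/(1425×119×10³) = 6.213×10⁻⁶ mm/N.
So P = 0.5637 / 6.213×10⁻⁶ = 90.73 kN, tensile.
For the titanium alloy segment, free thermal change = 9.5×10⁻⁶×46×775 = 0.3387 mm and elastic change from P = 90730×775/(1425×119×10³) = 0.4147 mm; these oppose, so the net change is 0.076 mm (segment lengthens).

|ΔL| ≈ 0.076 mm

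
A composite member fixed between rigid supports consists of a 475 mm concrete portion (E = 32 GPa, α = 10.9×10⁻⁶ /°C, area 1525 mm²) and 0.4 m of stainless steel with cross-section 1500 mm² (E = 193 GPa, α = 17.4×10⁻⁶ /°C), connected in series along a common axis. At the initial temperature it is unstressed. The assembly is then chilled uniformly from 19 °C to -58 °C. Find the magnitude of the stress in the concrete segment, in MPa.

σ ≈ 55.1 MPa (tensile)

With the walls removed the bar would change length by δ_free = Σ αᵢΔT Lᵢ = 10.9×10⁻⁶×77×475 + 17.4×10⁻⁶×77×400 = 0.9346 mm.
The walls prevent any net length change, so an axial force P (same in every segment) develops. Compatibility: P · Σ Lᵢ/(AᵢEᵢ) = δ_free.
The series flexibility is Σ Lᵢ/(AᵢEᵢ) = 475/(1525×32×10³) + 400/(1500×193×10³) = 1.112×10⁻⁵ mm/N.
So P = 0.9346 / 1.112×10⁻⁵ = 84.08 kN, tensile.
σ_{concrete} = P / A = 84080 / 1525 = 55.14 MPa.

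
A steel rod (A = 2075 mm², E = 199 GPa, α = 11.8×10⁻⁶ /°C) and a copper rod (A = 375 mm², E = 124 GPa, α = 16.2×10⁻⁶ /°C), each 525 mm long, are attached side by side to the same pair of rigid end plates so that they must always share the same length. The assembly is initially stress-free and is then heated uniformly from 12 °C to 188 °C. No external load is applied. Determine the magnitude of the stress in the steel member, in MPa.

The copper has the larger α, so on heating it would change length more than the steel if both were free. The rigid plates force a common final length, so the copper is put into compression and the steel into tension, with equal and opposite forces P (no external load).
Equating the net (thermal + elastic) strains gives |α₁ − α₂|·ΔT = P·[1/(A₁E₁) + 1/(A₂E₂)].
|α₁ − α₂|·ΔT = 4.4×10⁻⁶ × 176 = 0.0007744.
1/(A₁E₁) + 1/(A₂E₂) = 1/(2075×199×10³) + 1/(375×124×10³) = 2.393×10⁻⁸ N⁻¹.
P = 0.0007744 / 2.393×10⁻⁸ = 32360 N = 32.36 kN.
σ_{steel} = P/A₁ = 32360/2075 = 15.6 MPa, tensile.

σ ≈ 15.6 MPa (tensile)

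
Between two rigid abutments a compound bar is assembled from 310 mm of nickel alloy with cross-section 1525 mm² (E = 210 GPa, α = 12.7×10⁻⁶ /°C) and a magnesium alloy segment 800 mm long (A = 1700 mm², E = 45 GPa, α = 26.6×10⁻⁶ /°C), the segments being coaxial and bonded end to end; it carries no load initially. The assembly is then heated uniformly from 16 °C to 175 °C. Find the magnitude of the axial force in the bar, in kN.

With the walls removed the bar would change length by δ_free = Σ αᵢΔT Lᵢ = 12.7×10⁻⁶×159×310 + 26.6×10⁻⁶×159×800 = 4.01 mm.
The rigid supports impose zero overall length change; the single axial force P common to all segments must satisfy P Σ Lᵢ/(AᵢEᵢ) = δ_free.
Σ Lᵢ/(AᵢEᵢ) = 310/(1525×210×10³) + 800/(1700×45×10³) = 1.143×10⁻⁵ mm/N.
So P = 4.01 / 1.143×10⁻⁵ = 350.9 kN, compressive.

P ≈ 351 kN (compressive)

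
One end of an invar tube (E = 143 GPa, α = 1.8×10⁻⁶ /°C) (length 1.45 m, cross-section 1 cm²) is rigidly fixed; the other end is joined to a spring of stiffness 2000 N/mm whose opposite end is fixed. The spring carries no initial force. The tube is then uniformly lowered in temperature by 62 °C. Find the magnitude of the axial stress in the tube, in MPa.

σ ≈ 2.69 MPa (tensile)

Free thermal contraction: δ_free = αΔT L = 1.8×10⁻⁶ × 62 × 1450 = 0.1618 mm.
Let P be the tensile force in the spring. The tube extends elastically by PL/(AE) and the spring stretches by P/k; together these equal δ_free.
So P = δ_free / [L/(AE) + 1/k] = 0.1618 / [ 1450/(100×143×10³) + 1/(2000) ].
P = 0.1618 / 0.0006014 = 269.1 N.
σ = P/A = 269.1/100 = 2.691 MPa.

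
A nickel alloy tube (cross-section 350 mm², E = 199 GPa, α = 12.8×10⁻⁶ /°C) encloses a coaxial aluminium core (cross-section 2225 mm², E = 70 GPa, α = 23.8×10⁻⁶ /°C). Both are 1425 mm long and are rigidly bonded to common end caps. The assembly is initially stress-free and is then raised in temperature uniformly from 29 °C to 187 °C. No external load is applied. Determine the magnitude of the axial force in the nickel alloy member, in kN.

P ≈ 83.6 kN (tensile in the nickel alloy)

The aluminium has the larger α, so on heating it would change length more than the nickel alloy if both were free. The rigid plates force a common final length, so the aluminium is put into compression and the nickel alloy into tension, with equal and opposite forces P (no external load).
Setting the final lengths equal and cancelling L: (α₁ − α₂)ΔT = P/(A₁E₁) + P/(A₂E₂).
|α₁ − α₂|·ΔT = 11×10⁻⁶ × 158 = 0.001738.
1/(A₁E₁) + 1/(A₂E₂) = 1/(350×199×10³) + 1/(2225×70×10³) = 2.078×10⁻⁸ N⁻¹.
P = 0.001738 / 2.078×10⁻⁸ = 83650 N = 83.65 kN.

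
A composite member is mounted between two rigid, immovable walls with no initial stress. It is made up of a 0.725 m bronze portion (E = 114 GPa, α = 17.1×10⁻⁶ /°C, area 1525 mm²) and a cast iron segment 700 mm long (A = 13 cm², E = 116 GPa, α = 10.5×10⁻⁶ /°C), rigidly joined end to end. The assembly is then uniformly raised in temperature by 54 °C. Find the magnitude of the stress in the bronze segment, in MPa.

Free thermal expansion of the whole bar: Σ αᵢΔT Lᵢ = 17.1×10⁻⁶×54×725 + 10.5×10⁻⁶×54×700 = 1.066 mm.
The walls prevent any net length change, so an axial force P (same in every segment) develops. Compatibility: P · Σ Lᵢ/(AᵢEᵢ) = δ_free.
Σ Lᵢ/(AᵢEᵢ) = 725/(1525×114×10³) + 700/(1300×116×10³) = 8.812×10⁻⁶ mm/N.
Hence P = δ_free / Σ(L/AE) = 1.066/8.812×10⁻⁶ = 121 kN (compressive).
σ_{bronze} = P / A = 121000 / 1525 = 79.35 MPa.

σ ≈ 79.4 MPa (compressive)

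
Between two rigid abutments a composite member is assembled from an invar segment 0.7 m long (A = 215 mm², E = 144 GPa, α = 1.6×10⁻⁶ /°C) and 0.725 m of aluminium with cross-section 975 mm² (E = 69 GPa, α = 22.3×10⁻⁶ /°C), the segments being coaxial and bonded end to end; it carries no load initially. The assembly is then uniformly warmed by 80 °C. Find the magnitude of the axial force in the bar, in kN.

P ≈ 41.4 kN (compressive)

With the walls removed the bar would change length by δ_free = Σ αᵢΔT Lᵢ = 1.6×10⁻⁶×80×700 + 22.3×10⁻⁶×80×725 = 1.383 mm.
The walls prevent any net length change, so an axial force P (same in every segment) develops. Compatibility: P · Σ Lᵢ/(AᵢEᵢ) = δ_free.
Σ Lᵢ/(AᵢEᵢ) = 700/(215×144×10³) + 725/(975×69×10³) = 3.339×10⁻⁵ mm/N.
Hence P = δ_free / Σ(L/AE) = 1.383/3.339×10⁻⁵ = 41.42 kN (compressive).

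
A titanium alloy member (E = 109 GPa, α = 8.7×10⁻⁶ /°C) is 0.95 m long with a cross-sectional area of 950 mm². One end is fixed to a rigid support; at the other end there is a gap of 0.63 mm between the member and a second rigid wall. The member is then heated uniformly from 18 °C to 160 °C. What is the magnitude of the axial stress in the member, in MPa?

σ ≈ 62.4 MPa (compressive)

Free thermal elongation = αΔT L = 8.7×10⁻⁶ × 142 × 950 = 1.174 mm.
The gap closes (δ_free > 0.63 mm) and the wall then resists a further 1.174 − 0.63 = 0.5436 mm of expansion.
Compatibility: PL/(AE) = 0.5436 mm, so σ = P/A = E × (0.5436/950) = 62.37 MPa.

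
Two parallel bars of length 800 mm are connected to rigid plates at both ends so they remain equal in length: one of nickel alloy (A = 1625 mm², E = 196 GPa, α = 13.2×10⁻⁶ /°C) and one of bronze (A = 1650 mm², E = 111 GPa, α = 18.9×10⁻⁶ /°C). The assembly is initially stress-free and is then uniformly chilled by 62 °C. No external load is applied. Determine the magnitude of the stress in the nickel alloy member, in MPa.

Equilibrium of a rigid end plate with no external load gives equal and opposite internal forces ±P in the two members. Since α_{bronze} > α_{nickel alloy}, cooling drives the bronze into tension and the nickel alloy into compression.
Equating the net (thermal + elastic) strains gives |α₁ − α₂|·ΔT = P·[1/(A₁E₁) + 1/(A₂E₂)].
|α₁ − α₂|·ΔT = 5.7×10⁻⁶ × 62 = 0.0003534.
1/(A₁E₁) + 1/(A₂E₂) = 1/(1625×196×10³) + 1/(1650×111×10³) = 8.6×10⁻⁹ N⁻¹.
So P = 0.0003534 / 8.6×10⁻⁹ = 41.09 kN.
σ_{nickel alloy} = P/A₁ = 41090/1625 = 25.29 MPa, compressive.

σ ≈ 25.3 MPa (compressive)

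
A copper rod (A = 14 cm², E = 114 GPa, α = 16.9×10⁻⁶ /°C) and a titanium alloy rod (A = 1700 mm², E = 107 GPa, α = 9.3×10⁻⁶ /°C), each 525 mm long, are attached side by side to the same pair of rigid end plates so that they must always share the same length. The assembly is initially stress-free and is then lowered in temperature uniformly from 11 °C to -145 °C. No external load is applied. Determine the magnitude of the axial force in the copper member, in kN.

Both members must finish at the same length. With the larger α, the copper tends to over-contract; the plates restrain it, putting the copper in tension and the titanium alloy in compression. With no external load the two internal forces are equal and opposite, magnitude P.
Setting the final lengths equal and cancelling L: (α₁ − α₂)ΔT = P/(A₁E₁) + P/(A₂E₂).
|α₁ − α₂|·ΔT = 7.6×10⁻⁶ × 156 = 0.001186.
1/(A₁E₁) + 1/(A₂E₂) = 1/(1400×114×10³) + 1/(1700×107×10³) = 1.176×10⁻⁸ N⁻¹.
P = 0.001186 / 1.176×10⁻⁸ = 100800 N = 100.8 kN.

P ≈ 101 kN (tensile in the copper)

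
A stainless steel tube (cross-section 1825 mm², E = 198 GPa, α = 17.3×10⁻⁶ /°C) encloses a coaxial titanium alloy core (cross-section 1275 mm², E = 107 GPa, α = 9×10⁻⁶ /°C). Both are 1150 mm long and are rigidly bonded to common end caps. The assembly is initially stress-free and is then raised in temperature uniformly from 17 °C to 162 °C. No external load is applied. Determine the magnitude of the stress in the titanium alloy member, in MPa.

The stainless steel has the larger α, so on heating it would change length more than the titanium alloy if both were free. The rigid plates force a common final length, so the stainless steel is put into compression and the titanium alloy into tension, with equal and opposite forces P (no external load).
Equating the net (thermal + elastic) strains gives |α₁ − α₂|·ΔT = P·[1/(A₁E₁) + 1/(A₂E₂)].
|α₁ − α₂|·ΔT = 8.3×10⁻⁶ × 145 = 0.001203.
1/(A₁E₁) + 1/(A₂E₂) = 1/(1825×198×10³) + 1/(1275×107×10³) = 1.01×10⁻⁸ N⁻¹.
P = 0.001203 / 1.01×10⁻⁸ = 119200 N = 119.2 kN.
σ_{titanium alloy} = P/A₂ = 119200/1275 = 93.48 MPa, tensile.

σ ≈ 93.5 MPa (tensile)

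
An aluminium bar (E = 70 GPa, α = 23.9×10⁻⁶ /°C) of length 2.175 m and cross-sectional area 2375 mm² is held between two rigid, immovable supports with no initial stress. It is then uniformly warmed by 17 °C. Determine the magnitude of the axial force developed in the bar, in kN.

P ≈ 67.5 kN (compressive)

With zero net strain, σ = E·αΔT = 70 GPa × 23.9×10⁻⁶ × 17 = 28.44 MPa.
Axial force P = σA = 28.44 × 2375 = 67550 N = 67.55 kN, compressive.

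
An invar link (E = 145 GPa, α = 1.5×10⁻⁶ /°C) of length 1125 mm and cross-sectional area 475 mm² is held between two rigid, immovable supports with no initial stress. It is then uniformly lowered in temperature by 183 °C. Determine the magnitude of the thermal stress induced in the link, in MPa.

σ ≈ 39.8 MPa (tensile)

Because both ends are immovable the net strain is zero, and the suppressed thermal strain is αΔT = 1.5×10⁻⁶ × 183 = 274.5×10⁻⁶.
The stress required to suppress this strain is σ = Eε = 145×10³ × 274.5×10⁻⁶ = 39.8 MPa, tensile since the link is trying to contract.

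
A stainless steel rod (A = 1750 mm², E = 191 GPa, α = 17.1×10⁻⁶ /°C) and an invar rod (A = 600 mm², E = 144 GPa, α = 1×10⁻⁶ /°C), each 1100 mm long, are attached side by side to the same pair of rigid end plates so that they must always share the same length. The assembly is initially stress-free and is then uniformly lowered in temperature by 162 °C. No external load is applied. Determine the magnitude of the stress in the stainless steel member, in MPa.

The stainless steel has the larger α, so on cooling it would change length more than the invar if both were free. The rigid plates force a common final length, so the stainless steel is put into tension and the invar into compression, with equal and opposite forces P (no external load).
Equating the net (thermal + elastic) strains gives |α₁ − α₂|·ΔT = P·[1/(A₁E₁) + 1/(A₂E₂)].
|α₁ − α₂|·ΔT = 16.1×10⁻⁶ × 162 = 0.002608.
1/(A₁E₁) + 1/(A₂E₂) = 1/(1750×191×10³) + 1/(600×144×10³) = 1.457×10⁻⁸ N⁻¹.
P = 0.002608 / 1.457×10⁻⁸ = 179100 N = 179.1 kN.
σ_{stainless steel} = P/A₁ = 179100/1750 = 102.3 MPa, tensile.

σ ≈ 102 MPa (tensile)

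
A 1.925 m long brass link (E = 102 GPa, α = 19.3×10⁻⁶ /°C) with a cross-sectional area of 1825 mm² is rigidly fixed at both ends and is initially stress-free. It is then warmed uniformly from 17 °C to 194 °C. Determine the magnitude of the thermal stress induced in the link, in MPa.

With length fixed, the mechanical strain must cancel the thermal strain αΔT = 19.3×10⁻⁶ × 177 = 3416.1×10⁻⁶.
Hence σ = E·αΔT = 102×10³ × 3416.1×10⁻⁶ = 348.4 MPa, compressive.

σ ≈ 348 MPa (compressive)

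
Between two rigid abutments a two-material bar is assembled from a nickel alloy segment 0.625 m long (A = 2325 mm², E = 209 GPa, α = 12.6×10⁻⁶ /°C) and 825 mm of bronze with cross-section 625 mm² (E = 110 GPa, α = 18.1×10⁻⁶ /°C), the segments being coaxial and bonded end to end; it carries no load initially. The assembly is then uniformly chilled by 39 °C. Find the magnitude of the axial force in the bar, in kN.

P ≈ 66.9 kN (tensile)

Free thermal contraction of the whole bar: Σ αᵢΔT Lᵢ = 12.6×10⁻⁶×39×625 + 18.1×10⁻⁶×39×825 = 0.8895 mm.
The walls prevent any net length change, so an axial force P (same in every segment) develops. Compatibility: P · Σ Lᵢ/(AᵢEᵢ) = δ_free.
The series flexibility is Σ Lᵢ/(AᵢEᵢ) = 625/(2325×209×10³) + 825/(625×110×10³) = 1.329×10⁻⁵ mm/N.
Hence P = δ_free / Σ(L/AE) = 0.8895/1.329×10⁻⁵ = 66.95 kN (tensile).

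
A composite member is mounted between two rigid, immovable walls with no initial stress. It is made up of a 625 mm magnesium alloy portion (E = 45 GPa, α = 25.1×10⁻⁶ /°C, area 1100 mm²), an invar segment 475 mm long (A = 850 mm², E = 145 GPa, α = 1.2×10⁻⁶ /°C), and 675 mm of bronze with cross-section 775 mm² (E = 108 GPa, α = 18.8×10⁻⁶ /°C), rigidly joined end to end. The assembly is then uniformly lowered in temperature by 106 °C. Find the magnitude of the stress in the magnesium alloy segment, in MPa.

If the supports were absent, the total length change would be Σ αᵢΔT Lᵢ = 25.1×10⁻⁶×106×625 + 1.2×10⁻⁶×106×475 + 18.8×10⁻⁶×106×675 = 3.068 mm.
The walls prevent any net length change, so an axial force P (same in every segment) develops. Compatibility: P · Σ Lᵢ/(AᵢEᵢ) = δ_free.
The series flexibility is Σ Lᵢ/(AᵢEᵢ) = 625/(1100×45×10³) + 475/(850×145×10³) + 675/(775×108×10³) = 2.454×10⁻⁵ mm/N.
Hence P = δ_free / Σ(L/AE) = 3.068/2.454×10⁻⁵ = 125 kN (tensile).
σ_{magnesium alloy} = P / A = 125000 / 1100 = 113.6 MPa.

σ ≈ 114 MPa (tensile)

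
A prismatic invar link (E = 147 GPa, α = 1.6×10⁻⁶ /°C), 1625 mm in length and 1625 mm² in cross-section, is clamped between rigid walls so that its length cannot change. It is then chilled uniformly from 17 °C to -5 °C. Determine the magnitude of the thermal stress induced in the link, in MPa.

σ ≈ 5.17 MPa (tensile)

Because both ends are immovable the net strain is zero, and the suppressed thermal strain is αΔT = 1.6×10⁻⁶ × 22 = 35.2×10⁻⁶.
σ = EαΔT = 147×10³ × 1.6×10⁻⁶ × 22 = 5.174 MPa (tensile; the link is trying to contract).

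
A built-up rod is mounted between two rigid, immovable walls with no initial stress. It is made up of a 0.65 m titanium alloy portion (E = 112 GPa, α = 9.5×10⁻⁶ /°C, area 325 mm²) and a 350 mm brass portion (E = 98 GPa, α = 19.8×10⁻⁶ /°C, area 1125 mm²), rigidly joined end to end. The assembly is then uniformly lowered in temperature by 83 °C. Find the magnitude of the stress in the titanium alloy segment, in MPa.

σ ≈ 159 MPa (tensile)

With the walls removed the bar would change length by δ_free = Σ αᵢΔT Lᵢ = 9.5×10⁻⁶×83×650 + 19.8×10⁻⁶×83×350 = 1.088 mm.
The rigid supports impose zero overall length change; the single axial force P common to all segments must satisfy P Σ Lᵢ/(AᵢEᵢ) = δ_free.
The series flexibility is Σ Lᵢ/(AᵢEᵢ) = 650/(325×112×10³) + 350/(1125×98×10³) = 2.103×10⁻⁵ mm/N.
P = 1.088 / 2.103×10⁻⁵ = 51720 N = 51.72 kN, tensile.
σ_{titanium alloy} = P / A = 51720 / 325 = 159.1 MPa.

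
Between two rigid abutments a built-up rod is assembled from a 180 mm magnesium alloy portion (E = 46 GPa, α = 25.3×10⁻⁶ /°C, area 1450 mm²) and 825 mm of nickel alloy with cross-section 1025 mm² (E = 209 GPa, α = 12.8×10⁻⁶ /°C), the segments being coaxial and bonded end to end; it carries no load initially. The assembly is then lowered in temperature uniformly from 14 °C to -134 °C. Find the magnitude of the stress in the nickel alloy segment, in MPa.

Free thermal contraction of the whole bar: Σ αᵢΔT Lᵢ = 25.3×10⁻⁶×148×180 + 12.8×10⁻⁶×148×825 = 2.237 mm.
The rigid supports impose zero overall length change; the single axial force P common to all segments must satisfy P Σ Lᵢ/(AᵢEᵢ) = δ_free.
Σ Lᵢ/(AᵢEᵢ) = 180/(1450×46×10³) + 825/(1025×209×10³) = 6.55×10⁻⁶ mm/N.
Hence P = δ_free / Σ(L/AE) = 2.237/6.55×10⁻⁶ = 341.5 kN (tensile).
σ_{nickel alloy} = P / A = 341500 / 1025 = 333.2 MPa.

σ ≈ 333 MPa (tensile)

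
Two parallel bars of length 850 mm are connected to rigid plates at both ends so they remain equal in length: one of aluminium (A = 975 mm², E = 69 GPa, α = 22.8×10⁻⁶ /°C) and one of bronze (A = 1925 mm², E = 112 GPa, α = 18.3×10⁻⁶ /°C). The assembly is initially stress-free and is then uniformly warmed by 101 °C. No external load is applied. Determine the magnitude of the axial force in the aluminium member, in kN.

P ≈ 23.3 kN (compressive in the aluminium)

The aluminium has the larger α, so on heating it would change length more than the bronze if both were free. The rigid plates force a common final length, so the aluminium is put into compression and the bronze into tension, with equal and opposite forces P (no external load).
Setting the final lengths equal and cancelling L: (α₁ − α₂)ΔT = P/(A₁E₁) + P/(A₂E₂).
|α₁ − α₂|·ΔT = 4.5×10⁻⁶ × 101 = 0.0004545.
1/(A₁E₁) + 1/(A₂E₂) = 1/(975×69×10³) + 1/(1925×112×10³) = 1.95×10⁻⁸ N⁻¹.
So P = 0.0004545 / 1.95×10⁻⁸ = 23.3 kN.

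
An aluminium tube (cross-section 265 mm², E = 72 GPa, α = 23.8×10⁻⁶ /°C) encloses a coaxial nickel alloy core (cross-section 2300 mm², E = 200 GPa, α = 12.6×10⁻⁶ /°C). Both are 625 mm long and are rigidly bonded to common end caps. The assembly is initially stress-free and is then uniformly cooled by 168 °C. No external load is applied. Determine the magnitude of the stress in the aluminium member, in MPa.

σ ≈ 130 MPa (tensile)

The aluminium has the larger α, so on cooling it would change length more than the nickel alloy if both were free. The rigid plates force a common final length, so the aluminium is put into tension and the nickel alloy into compression, with equal and opposite forces P (no external load).
Equating the net (thermal + elastic) strains gives |α₁ − α₂|·ΔT = P·[1/(A₁E₁) + 1/(A₂E₂)].
|α₁ − α₂|·ΔT = 11.2×10⁻⁶ × 168 = 0.001882.
1/(A₁E₁) + 1/(A₂E₂) = 1/(265×72×10³) + 1/(2300×200×10³) = 5.458×10⁻⁸ N⁻¹.
So P = 0.001882 / 5.458×10⁻⁸ = 34.47 kN.
σ_{aluminium} = P/A₁ = 34470/265 = 130.1 MPa, tensile.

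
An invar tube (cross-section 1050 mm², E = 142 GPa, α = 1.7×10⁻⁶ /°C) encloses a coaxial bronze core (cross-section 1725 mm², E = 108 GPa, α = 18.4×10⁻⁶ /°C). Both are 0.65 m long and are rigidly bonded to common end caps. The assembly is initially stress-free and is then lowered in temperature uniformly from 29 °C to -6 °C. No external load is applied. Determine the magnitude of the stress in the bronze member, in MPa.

Both members must finish at the same length. With the larger α, the bronze tends to over-contract; the plates restrain it, putting the bronze in tension and the invar in compression. With no external load the two internal forces are equal and opposite, magnitude P.
Setting the final lengths equal and cancelling L: (α₁ − α₂)ΔT = P/(A₁E₁) + P/(A₂E₂).
|α₁ − α₂|·ΔT = 16.7×10⁻⁶ × 35 = 0.0005845.
1/(A₁E₁) + 1/(A₂E₂) = 1/(1050×142×10³) + 1/(1725×108×10³) = 1.207×10⁻⁸ N⁻¹.
P = 0.0005845 / 1.207×10⁻⁸ = 48410 N = 48.41 kN.
σ_{bronze} = P/A₂ = 48410/1725 = 28.06 MPa, tensile.

σ ≈ 28.1 MPa (tensile)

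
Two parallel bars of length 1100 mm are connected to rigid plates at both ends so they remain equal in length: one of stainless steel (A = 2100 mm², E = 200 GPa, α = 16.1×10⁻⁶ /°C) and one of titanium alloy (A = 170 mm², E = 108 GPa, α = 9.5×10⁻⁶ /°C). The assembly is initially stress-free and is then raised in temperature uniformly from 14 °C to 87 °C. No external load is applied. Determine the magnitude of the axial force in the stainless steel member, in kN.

P ≈ 8.48 kN (compressive in the stainless steel)

Equilibrium of a rigid end plate with no external load gives equal and opposite internal forces ±P in the two members. Since α_{stainless steel} > α_{titanium alloy}, heating drives the stainless steel into compression and the titanium alloy into tension.
Equating the net (thermal + elastic) strains gives |α₁ − α₂|·ΔT = P·[1/(A₁E₁) + 1/(A₂E₂)].
|α₁ − α₂|·ΔT = 6.6×10⁻⁶ × 73 = 0.0004818.
1/(A₁E₁) + 1/(A₂E₂) = 1/(2100×200×10³) + 1/(170×108×10³) = 5.685×10⁻⁸ N⁻¹.
P = 0.0004818 / 5.685×10⁻⁸ = 8475 N = 8.475 kN.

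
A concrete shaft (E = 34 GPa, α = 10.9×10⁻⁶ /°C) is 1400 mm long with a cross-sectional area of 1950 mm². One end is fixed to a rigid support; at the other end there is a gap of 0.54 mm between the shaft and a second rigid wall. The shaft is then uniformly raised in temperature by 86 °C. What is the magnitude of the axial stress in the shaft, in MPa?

σ ≈ 18.8 MPa (compressive)

Unrestrained expansion: δ_free = αΔT L = 10.9×10⁻⁶ × 86 × 1400 = 1.312 mm.
This exceeds the 0.54 mm gap, so the wall pushes back. The portion of expansion that must be recovered elastically is δ_free − gap = 1.312 − 0.54 = 0.7724 mm.
So σ = E(δ_free − g)/L = 34×10³ × 0.7724/1400 = 18.76 MPa.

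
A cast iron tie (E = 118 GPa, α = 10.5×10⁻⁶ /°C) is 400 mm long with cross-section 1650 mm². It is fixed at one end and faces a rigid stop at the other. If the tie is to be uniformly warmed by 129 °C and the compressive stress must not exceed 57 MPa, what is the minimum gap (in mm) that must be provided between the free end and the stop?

With no wall the tie would lengthen by αΔT L = 10.5×10⁻⁶ × 129 × 400 = 0.5418 mm.
At the allowable stress the elastic shortening the wall may impose is σL/E = 57 × 400 / (118×10³) = 0.1932 mm.
So the gap has to take up the difference, g_min = δ_free − σL/E = 0.5418 − 0.1932 = 0.3486 mm.

g ≈ 0.349 mm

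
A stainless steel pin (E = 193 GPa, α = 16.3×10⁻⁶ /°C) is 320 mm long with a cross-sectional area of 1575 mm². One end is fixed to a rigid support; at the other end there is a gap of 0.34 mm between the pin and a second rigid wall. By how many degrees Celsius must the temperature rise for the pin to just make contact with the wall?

The gap closes when αΔT L = 0.34 mm, since the pin is still unstressed at that instant.
So ΔT = g/(αL) = 0.34/(16.3×10⁻⁶ × 320) = 65.18 °C.

ΔT ≈ 65.2 °C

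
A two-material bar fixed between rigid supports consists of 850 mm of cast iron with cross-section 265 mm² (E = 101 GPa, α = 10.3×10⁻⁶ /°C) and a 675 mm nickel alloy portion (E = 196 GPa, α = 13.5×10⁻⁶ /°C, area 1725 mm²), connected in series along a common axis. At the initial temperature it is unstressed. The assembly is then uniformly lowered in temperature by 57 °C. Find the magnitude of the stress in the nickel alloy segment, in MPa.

σ ≈ 17.5 MPa (tensile)

With the walls removed the bar would change length by δ_free = Σ αᵢΔT Lᵢ = 10.3×10⁻⁶×57×850 + 13.5×10⁻⁶×57×675 = 1.018 mm.
The walls prevent any net length change, so an axial force P (same in every segment) develops. Compatibility: P · Σ Lᵢ/(AᵢEᵢ) = δ_free.
Σ Lᵢ/(AᵢEᵢ) = 850/(265×101×10³) + 675/(1725×196×10³) = 3.375×10⁻⁵ mm/N.
Hence P = δ_free / Σ(L/AE) = 1.018/3.375×10⁻⁵ = 30.17 kN (tensile).
σ_{nickel alloy} = P / A = 30170 / 1725 = 17.49 MPa.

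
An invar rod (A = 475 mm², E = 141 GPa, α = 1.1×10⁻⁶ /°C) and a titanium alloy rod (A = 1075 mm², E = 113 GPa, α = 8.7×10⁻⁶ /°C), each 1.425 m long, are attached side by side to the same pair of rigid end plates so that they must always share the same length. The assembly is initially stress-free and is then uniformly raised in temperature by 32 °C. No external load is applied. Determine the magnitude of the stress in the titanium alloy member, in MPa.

Equilibrium of a rigid end plate with no external load gives equal and opposite internal forces ±P in the two members. Since α_{titanium alloy} > α_{invar}, heating drives the titanium alloy into compression and the invar into tension.
Compatibility of the two members (thermal + elastic change equal): (α₁ − α₂)ΔT = P·[1/(A₁E₁) + 1/(A₂E₂)].
|α₁ − α₂|·ΔT = 7.6×10⁻⁶ × 32 = 0.0002432.
1/(A₁E₁) + 1/(A₂E₂) = 1/(475×141×10³) + 1/(1075×113×10³) = 2.316×10⁻⁸ N⁻¹.
So P = 0.0002432 / 2.316×10⁻⁸ = 10.5 kN.
σ_{titanium alloy} = P/A₂ = 10500/1075 = 9.767 MPa, compressive.

σ ≈ 9.77 MPa (compressive)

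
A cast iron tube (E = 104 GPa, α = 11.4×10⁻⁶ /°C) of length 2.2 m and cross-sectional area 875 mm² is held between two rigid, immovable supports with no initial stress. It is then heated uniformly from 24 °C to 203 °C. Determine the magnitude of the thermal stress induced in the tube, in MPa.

Because both ends are immovable the net strain is zero, and the suppressed thermal strain is αΔT = 11.4×10⁻⁶ × 179 = 2040.6×10⁻⁶.
Hence σ = E·αΔT = 104×10³ × 2040.6×10⁻⁶ = 212.2 MPa, compressive.

σ ≈ 212 MPa (compressive)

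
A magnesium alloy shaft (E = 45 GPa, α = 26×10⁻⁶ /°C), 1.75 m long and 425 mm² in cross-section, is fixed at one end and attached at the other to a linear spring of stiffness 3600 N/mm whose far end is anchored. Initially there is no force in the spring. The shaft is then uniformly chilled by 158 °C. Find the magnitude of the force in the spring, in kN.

P ≈ 19.5 kN

The unrestrained thermal change is αΔT L = 26×10⁻⁶ × 158 × 1750 = 7.189 mm.
Let P be the tensile force in the spring. The shaft extends elastically by PL/(AE) and the spring stretches by P/k; together these equal δ_free.
So P = δ_free / [L/(AE) + 1/k] = 7.189 / [ 1750/(425×45×10³) + 1/(3600) ].
P = 7.189 / 0.0003693 = 19470 N.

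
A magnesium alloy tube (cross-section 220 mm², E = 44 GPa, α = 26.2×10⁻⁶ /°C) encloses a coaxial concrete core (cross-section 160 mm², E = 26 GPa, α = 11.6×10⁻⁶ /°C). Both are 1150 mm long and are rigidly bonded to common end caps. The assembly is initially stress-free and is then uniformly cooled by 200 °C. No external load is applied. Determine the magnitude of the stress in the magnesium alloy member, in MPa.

The magnesium alloy has the larger α, so on cooling it would change length more than the concrete if both were free. The rigid plates force a common final length, so the magnesium alloy is put into tension and the concrete into compression, with equal and opposite forces P (no external load).
Equating the net (thermal + elastic) strains gives |α₁ − α₂|·ΔT = P·[1/(A₁E₁) + 1/(A₂E₂)].
|α₁ − α₂|·ΔT = 14.6×10⁻⁶ × 200 = 0.00292.
1/(A₁E₁) + 1/(A₂E₂) = 1/(220×44×10³) + 1/(160×26×10³) = 3.437×10⁻⁷ N⁻¹.
P = 0.00292 / 3.437×10⁻⁷ = 8496 N = 8.496 kN.
σ_{magnesium alloy} = P/A₁ = 8496/220 = 38.62 MPa, tensile.

σ ≈ 38.6 MPa (tensile)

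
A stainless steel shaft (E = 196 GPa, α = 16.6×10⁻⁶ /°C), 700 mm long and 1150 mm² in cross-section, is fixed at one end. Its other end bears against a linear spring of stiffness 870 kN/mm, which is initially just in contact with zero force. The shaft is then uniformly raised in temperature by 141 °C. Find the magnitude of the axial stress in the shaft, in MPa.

Free thermal expansion: δ_free = αΔT L = 16.6×10⁻⁶ × 141 × 700 = 1.638 mm.
Let P be the compressive force at the spring. The shaft shortens elastically by PL/(AE) and the spring compresses by P/k; together these equal δ_free.
P [ L/(AE) + 1/k ] = δ_free → P [ 700/(1150×196×10³) + 1/(870×10³) ] = 1.638.
P = 1.638 / 4.255×10⁻⁶ = 385100 N.
σ = P/A = 385100/1150 = 334.8 MPa.

σ ≈ 335 MPa (compressive)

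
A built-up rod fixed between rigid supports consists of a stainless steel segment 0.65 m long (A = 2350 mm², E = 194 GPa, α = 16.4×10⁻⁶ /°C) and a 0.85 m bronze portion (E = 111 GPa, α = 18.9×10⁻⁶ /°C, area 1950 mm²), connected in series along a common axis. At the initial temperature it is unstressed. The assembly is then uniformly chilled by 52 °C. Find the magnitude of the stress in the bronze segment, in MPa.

σ ≈ 133 MPa (tensile)

Free thermal contraction of the whole bar: Σ αᵢΔT Lᵢ = 16.4×10⁻⁶×52×650 + 18.9×10⁻⁶×52×850 = 1.39 mm.
Since the ends are fixed, an axial force P builds up, equal in every segment, with P · Σ Lᵢ/(AᵢEᵢ) = δ_free.
The series flexibility is Σ Lᵢ/(AᵢEᵢ) = 650/(2350×194×10³) + 850/(1950×111×10³) = 5.353×10⁻⁶ mm/N.
Hence P = δ_free / Σ(L/AE) = 1.39/5.353×10⁻⁶ = 259.6 kN (tensile).
σ_{bronze} = P / A = 259600 / 1950 = 133.1 MPa.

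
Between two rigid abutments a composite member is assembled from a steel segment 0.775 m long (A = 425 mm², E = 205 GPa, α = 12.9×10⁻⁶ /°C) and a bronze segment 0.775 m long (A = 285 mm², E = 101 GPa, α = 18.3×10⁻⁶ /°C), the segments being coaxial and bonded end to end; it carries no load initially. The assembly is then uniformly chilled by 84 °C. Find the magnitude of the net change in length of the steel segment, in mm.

Free thermal contraction of the whole bar: Σ αᵢΔT Lᵢ = 12.9×10⁻⁶×84×775 + 18.3×10⁻⁶×84×775 = 2.031 mm.
The rigid supports impose zero overall length change; the single axial force P common to all segments must satisfy P Σ Lᵢ/(AᵢEᵢ) = δ_free.
Σ Lᵢ/(AᵢEᵢ) = 775/(425×205×10³) + 775/(285×101×10³) = 3.582×10⁻⁵ mm/N.
Hence P = δ_free / Σ(L/AE) = 2.031/3.582×10⁻⁵ = 56.71 kN (tensile).
For the steel segment, free thermal change = 12.9×10⁻⁶×84×775 = 0.8398 mm and elastic change from P = 56710×775/(425×205×10³) = 0.5044 mm; these oppose, so the net change is 0.335 mm (segment shortens).

|ΔL| ≈ 0.335 mm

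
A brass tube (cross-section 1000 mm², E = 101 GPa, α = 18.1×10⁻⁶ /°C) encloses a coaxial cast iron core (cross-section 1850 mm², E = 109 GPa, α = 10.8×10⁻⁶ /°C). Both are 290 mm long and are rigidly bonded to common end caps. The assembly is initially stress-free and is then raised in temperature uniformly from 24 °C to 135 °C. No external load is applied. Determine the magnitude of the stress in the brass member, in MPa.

The brass has the larger α, so on heating it would change length more than the cast iron if both were free. The rigid plates force a common final length, so the brass is put into compression and the cast iron into tension, with equal and opposite forces P (no external load).
Compatibility of the two members (thermal + elastic change equal): (α₁ − α₂)ΔT = P·[1/(A₁E₁) + 1/(A₂E₂)].
|α₁ − α₂|·ΔT = 7.3×10⁻⁶ × 111 = 0.0008103.
1/(A₁E₁) + 1/(A₂E₂) = 1/(1000×101×10³) + 1/(1850×109×10³) = 1.486×10⁻⁸ N⁻¹.
So P = 0.0008103 / 1.486×10⁻⁸ = 54.53 kN.
σ_{brass} = P/A₁ = 54530/1000 = 54.53 MPa, compressive.

σ ≈ 54.5 MPa (compressive)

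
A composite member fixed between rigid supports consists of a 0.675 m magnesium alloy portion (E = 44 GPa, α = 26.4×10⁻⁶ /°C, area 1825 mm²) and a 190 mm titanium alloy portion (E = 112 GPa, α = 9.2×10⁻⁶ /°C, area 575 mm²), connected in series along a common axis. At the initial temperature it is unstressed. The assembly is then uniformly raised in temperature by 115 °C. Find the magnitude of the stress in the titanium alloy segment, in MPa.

σ ≈ 345 MPa (compressive)

With the walls removed the bar would change length by δ_free = Σ αᵢΔT Lᵢ = 26.4×10⁻⁶×115×675 + 9.2×10⁻⁶×115×190 = 2.25 mm.
The walls prevent any net length change, so an axial force P (same in every segment) develops. Compatibility: P · Σ Lᵢ/(AᵢEᵢ) = δ_free.
Σ Lᵢ/(AᵢEᵢ) = 675/(1825×44×10³) + 190/(575×112×10³) = 1.136×10⁻⁵ mm/N.
So P = 2.25 / 1.136×10⁻⁵ = 198.2 kN, compressive.
σ_{titanium alloy} = P / A = 198200 / 575 = 344.6 MPa.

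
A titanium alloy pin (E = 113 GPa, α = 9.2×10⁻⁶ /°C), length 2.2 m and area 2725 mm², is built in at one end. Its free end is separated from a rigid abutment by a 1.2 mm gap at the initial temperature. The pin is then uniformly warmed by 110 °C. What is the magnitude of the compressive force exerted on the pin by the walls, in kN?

P ≈ 144 kN

If the wall were absent the pin would grow by αΔT L = 9.2×10⁻⁶ × 110 × 2200 = 2.226 mm.
The gap closes (δ_free > 1.2 mm) and the wall then resists a further 2.226 − 1.2 = 1.026 mm of expansion.
That suppressed elongation corresponds to σ = E·Δ/L = 113×10³ × 1.026/2200 = 52.72 MPa.
Force on the wall = σA = 52.72 × 2725 mm² = 143.7 kN.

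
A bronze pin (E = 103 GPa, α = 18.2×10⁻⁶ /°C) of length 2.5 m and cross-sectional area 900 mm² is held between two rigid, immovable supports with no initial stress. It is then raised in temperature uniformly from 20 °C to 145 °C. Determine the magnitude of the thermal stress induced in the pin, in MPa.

σ ≈ 234 MPa (compressive)

The supports are rigid, so the total axial strain is zero. The restrained thermal strain is ε = αΔT = 18.2×10⁻⁶ × 125 = 2275×10⁻⁶.
The stress required to suppress this strain is σ = Eε = 103×10³ × 2275×10⁻⁶ = 234.3 MPa, compressive since the pin is trying to expand.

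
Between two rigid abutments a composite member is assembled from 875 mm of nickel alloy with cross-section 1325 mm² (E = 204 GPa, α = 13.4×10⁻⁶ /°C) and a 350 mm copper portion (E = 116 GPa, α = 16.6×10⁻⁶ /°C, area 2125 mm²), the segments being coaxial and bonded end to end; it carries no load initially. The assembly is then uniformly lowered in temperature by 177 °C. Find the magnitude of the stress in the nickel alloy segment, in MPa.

If the supports were absent, the total length change would be Σ αᵢΔT Lᵢ = 13.4×10⁻⁶×177×875 + 16.6×10⁻⁶×177×350 = 3.104 mm.
The rigid supports impose zero overall length change; the single axial force P common to all segments must satisfy P Σ Lᵢ/(AᵢEᵢ) = δ_free.
The series flexibility is Σ Lᵢ/(AᵢEᵢ) = 875/(1325×204×10³) + 350/(2125×116×10³) = 4.657×10⁻⁶ mm/N.
Hence P = δ_free / Σ(L/AE) = 3.104/4.657×10⁻⁶ = 666.5 kN (tensile).
σ_{nickel alloy} = P / A = 666500 / 1325 = 503 MPa.

σ ≈ 503 MPa (tensile)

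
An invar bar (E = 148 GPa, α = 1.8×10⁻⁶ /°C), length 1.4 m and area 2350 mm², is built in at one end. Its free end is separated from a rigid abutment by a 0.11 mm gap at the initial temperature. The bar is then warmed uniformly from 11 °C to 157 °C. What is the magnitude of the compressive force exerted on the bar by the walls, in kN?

Free thermal elongation = αΔT L = 1.8×10⁻⁶ × 146 × 1400 = 0.3679 mm.
The gap closes (δ_free > 0.11 mm) and the wall then resists a further 0.3679 − 0.11 = 0.2579 mm of expansion.
That suppressed elongation corresponds to σ = E·Δ/L = 148×10³ × 0.2579/1400 = 27.27 MPa.
Force on the wall = σA = 27.27 × 2350 mm² = 64.07 kN.

P ≈ 64.1 kN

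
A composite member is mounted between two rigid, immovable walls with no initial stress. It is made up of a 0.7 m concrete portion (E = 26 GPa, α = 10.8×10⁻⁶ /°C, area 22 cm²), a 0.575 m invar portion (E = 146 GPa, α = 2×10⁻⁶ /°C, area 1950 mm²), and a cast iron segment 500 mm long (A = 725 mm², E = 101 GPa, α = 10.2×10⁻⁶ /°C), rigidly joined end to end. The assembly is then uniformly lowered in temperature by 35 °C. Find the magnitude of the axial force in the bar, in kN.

If the supports were absent, the total length change would be Σ αᵢΔT Lᵢ = 10.8×10⁻⁶×35×700 + 2×10⁻⁶×35×575 + 10.2×10⁻⁶×35×500 = 0.4833 mm.
Since the ends are fixed, an axial force P builds up, equal in every segment, with P · Σ Lᵢ/(AᵢEᵢ) = δ_free.
Σ Lᵢ/(AᵢEᵢ) = 700/(2200×26×10³) + 575/(1950×146×10³) + 500/(725×101×10³) = 2.109×10⁻⁵ mm/N.
Hence P = δ_free / Σ(L/AE) = 0.4833/2.109×10⁻⁵ = 22.92 kN (tensile).

P ≈ 22.9 kN (tensile)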